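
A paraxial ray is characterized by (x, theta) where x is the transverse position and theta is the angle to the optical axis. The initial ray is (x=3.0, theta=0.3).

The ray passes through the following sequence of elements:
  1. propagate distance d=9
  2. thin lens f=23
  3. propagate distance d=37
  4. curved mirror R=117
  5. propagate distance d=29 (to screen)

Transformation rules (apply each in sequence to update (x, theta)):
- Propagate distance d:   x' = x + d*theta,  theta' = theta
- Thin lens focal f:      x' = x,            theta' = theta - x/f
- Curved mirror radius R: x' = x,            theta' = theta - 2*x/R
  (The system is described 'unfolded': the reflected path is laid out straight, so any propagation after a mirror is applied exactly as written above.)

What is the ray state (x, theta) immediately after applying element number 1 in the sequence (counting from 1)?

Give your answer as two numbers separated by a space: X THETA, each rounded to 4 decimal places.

Answer: 5.7000 0.3000

Derivation:
Initial: x=3.0000 theta=0.3000
After 1 (propagate distance d=9): x=5.7000 theta=0.3000
Rounded to 4 decimal places: x = 5.7000, theta = 0.3000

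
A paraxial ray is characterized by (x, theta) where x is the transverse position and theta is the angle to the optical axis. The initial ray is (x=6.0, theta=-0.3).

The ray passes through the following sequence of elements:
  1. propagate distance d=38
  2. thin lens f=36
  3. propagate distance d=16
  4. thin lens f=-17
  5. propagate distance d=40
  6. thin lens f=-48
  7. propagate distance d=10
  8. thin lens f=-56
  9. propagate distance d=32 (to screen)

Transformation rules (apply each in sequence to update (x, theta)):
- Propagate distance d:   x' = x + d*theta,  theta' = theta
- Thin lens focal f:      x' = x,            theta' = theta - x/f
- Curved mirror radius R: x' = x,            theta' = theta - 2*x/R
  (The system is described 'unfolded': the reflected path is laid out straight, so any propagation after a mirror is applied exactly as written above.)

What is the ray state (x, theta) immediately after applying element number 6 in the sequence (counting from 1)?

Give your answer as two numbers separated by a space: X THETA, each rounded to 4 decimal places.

Initial: x=6.0000 theta=-0.3000
After 1 (propagate distance d=38): x=-5.4000 theta=-0.3000
After 2 (thin lens f=36): x=-5.4000 theta=-0.1500
After 3 (propagate distance d=16): x=-7.8000 theta=-0.1500
After 4 (thin lens f=-17): x=-7.8000 theta=-207/340 (≈-0.6088)
After 5 (propagate distance d=40): x=-2733/85 (≈-32.1529) theta=-207/340 (≈-0.6088)
After 6 (thin lens f=-48): x=-2733/85 (≈-32.1529) theta=-1739/1360 (≈-1.2787)
Rounded to 4 decimal places: x = -32.1529, theta = -1.2787

Answer: -32.1529 -1.2787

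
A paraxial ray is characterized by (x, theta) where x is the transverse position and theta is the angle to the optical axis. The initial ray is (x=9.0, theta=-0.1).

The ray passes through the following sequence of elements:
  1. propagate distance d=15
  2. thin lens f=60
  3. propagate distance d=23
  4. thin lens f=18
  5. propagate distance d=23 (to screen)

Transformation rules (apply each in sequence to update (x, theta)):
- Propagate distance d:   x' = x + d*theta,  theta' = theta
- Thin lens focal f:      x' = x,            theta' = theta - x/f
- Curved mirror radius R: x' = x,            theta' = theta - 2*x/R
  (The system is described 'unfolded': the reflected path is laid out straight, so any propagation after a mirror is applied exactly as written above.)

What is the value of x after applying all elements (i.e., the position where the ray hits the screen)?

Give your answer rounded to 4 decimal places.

Initial: x=9.0000 theta=-0.1000
After 1 (propagate distance d=15): x=7.5000 theta=-0.1000
After 2 (thin lens f=60): x=7.5000 theta=-0.2250
After 3 (propagate distance d=23): x=2.3250 theta=-0.2250
After 4 (thin lens f=18): x=2.3250 theta=-17/48 (≈-0.3542)
After 5 (propagate distance d=23 (to screen)): x=-1397/240 (≈-5.8208) theta=-17/48 (≈-0.3542)
Rounded to 4 decimal places: x = -5.8208

Answer: -5.8208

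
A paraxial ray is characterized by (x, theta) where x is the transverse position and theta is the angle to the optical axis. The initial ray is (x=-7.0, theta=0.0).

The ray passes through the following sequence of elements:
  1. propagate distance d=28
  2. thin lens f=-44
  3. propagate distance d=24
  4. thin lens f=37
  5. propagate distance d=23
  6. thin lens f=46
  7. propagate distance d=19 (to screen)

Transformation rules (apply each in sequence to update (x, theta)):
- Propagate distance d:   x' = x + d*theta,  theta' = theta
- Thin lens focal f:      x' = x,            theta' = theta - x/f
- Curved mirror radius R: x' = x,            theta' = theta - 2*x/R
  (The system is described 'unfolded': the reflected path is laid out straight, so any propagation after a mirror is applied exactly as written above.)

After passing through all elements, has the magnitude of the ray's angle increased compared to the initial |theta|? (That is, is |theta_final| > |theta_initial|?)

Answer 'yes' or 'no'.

Initial: x=-7.0000 theta=0.0000
After 1 (propagate distance d=28): x=-7.0000 theta=0.0000
After 2 (thin lens f=-44): x=-7.0000 theta=-7/44 (≈-0.1591)
After 3 (propagate distance d=24): x=-119/11 (≈-10.8182) theta=-7/44 (≈-0.1591)
After 4 (thin lens f=37): x=-119/11 (≈-10.8182) theta=217/1628 (≈0.1333)
After 5 (propagate distance d=23): x=-12621/1628 (≈-7.7525) theta=217/1628 (≈0.1333)
After 6 (thin lens f=46): x=-12621/1628 (≈-7.7525) theta=22603/74888 (≈0.3018)
After 7 (propagate distance d=19 (to screen)): x=-151109/74888 (≈-2.0178) theta=22603/74888 (≈0.3018)
|theta_initial|=0.0000 |theta_final|=22603/74888 (≈0.3018) -> increased

Answer: yes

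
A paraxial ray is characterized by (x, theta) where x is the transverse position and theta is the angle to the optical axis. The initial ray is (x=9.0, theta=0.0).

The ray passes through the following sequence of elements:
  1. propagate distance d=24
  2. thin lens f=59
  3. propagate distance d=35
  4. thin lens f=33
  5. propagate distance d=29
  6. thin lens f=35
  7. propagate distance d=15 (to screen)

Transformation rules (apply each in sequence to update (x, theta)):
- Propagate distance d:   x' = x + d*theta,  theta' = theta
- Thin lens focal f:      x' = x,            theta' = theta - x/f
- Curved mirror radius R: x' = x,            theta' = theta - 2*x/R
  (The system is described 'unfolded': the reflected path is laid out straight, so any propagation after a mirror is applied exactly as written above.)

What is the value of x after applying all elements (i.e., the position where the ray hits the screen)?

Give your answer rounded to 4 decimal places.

Answer: -6.2265

Derivation:
Initial: x=9.0000 theta=0.0000
After 1 (propagate distance d=24): x=9.0000 theta=0.0000
After 2 (thin lens f=59): x=9.0000 theta=-9/59 (≈-0.1525)
After 3 (propagate distance d=35): x=216/59 (≈3.6610) theta=-9/59 (≈-0.1525)
After 4 (thin lens f=33): x=216/59 (≈3.6610) theta=-171/649 (≈-0.2635)
After 5 (propagate distance d=29): x=-2583/649 (≈-3.9800) theta=-171/649 (≈-0.2635)
After 6 (thin lens f=35): x=-2583/649 (≈-3.9800) theta=-486/3245 (≈-0.1498)
After 7 (propagate distance d=15 (to screen)): x=-4041/649 (≈-6.2265) theta=-486/3245 (≈-0.1498)
Rounded to 4 decimal places: x = -6.2265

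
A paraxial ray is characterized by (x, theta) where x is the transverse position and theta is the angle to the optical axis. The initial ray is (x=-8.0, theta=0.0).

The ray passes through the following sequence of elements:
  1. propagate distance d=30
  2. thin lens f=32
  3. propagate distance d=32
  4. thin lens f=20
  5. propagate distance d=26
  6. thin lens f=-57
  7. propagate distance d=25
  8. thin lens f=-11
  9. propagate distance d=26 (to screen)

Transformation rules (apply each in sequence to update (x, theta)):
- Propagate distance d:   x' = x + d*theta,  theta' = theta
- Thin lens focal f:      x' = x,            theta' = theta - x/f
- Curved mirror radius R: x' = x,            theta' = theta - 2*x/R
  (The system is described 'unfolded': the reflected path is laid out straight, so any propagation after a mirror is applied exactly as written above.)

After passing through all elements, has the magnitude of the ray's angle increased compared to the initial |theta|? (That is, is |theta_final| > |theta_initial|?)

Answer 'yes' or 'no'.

Initial: x=-8.0000 theta=0.0000
After 1 (propagate distance d=30): x=-8.0000 theta=0.0000
After 2 (thin lens f=32): x=-8.0000 theta=0.2500
After 3 (propagate distance d=32): x=0.0000 theta=0.2500
After 4 (thin lens f=20): x=0.0000 theta=0.2500
After 5 (propagate distance d=26): x=6.5000 theta=0.2500
After 6 (thin lens f=-57): x=6.5000 theta=83/228 (≈0.3640)
After 7 (propagate distance d=25): x=3557/228 (≈15.6009) theta=83/228 (≈0.3640)
After 8 (thin lens f=-11): x=3557/228 (≈15.6009) theta=745/418 (≈1.7823)
After 9 (propagate distance d=26 (to screen)): x=155347/2508 (≈61.9406) theta=745/418 (≈1.7823)
|theta_initial|=0.0000 |theta_final|=745/418 (≈1.7823) -> increased

Answer: yes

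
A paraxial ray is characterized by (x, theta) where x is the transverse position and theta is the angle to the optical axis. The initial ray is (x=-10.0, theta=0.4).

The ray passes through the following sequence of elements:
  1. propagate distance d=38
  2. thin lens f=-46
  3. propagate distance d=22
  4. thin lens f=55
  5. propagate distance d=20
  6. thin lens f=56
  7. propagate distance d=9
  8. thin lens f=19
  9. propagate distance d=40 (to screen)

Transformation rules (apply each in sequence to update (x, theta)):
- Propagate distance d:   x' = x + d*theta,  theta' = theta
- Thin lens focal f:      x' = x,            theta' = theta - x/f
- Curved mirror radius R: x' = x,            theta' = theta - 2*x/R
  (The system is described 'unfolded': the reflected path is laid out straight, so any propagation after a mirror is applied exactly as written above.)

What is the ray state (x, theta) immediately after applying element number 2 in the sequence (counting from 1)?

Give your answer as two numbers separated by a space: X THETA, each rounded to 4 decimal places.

Initial: x=-10.0000 theta=0.4000
After 1 (propagate distance d=38): x=5.2000 theta=0.4000
After 2 (thin lens f=-46): x=5.2000 theta=59/115 (≈0.5130)
Rounded to 4 decimal places: x = 5.2000, theta = 0.5130

Answer: 5.2000 0.5130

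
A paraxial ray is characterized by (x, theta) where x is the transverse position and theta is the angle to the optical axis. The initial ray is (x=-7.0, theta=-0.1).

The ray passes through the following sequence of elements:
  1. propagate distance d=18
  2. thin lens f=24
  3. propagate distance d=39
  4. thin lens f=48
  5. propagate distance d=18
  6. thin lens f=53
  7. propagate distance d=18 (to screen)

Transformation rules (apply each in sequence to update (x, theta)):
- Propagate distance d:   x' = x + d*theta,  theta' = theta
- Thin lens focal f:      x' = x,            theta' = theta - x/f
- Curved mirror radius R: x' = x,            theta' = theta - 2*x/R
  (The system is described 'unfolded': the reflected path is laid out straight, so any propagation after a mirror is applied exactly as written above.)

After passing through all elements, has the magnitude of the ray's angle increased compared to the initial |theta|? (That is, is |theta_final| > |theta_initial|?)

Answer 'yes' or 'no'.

Initial: x=-7.0000 theta=-0.1000
After 1 (propagate distance d=18): x=-8.8000 theta=-0.1000
After 2 (thin lens f=24): x=-8.8000 theta=4/15 (≈0.2667)
After 3 (propagate distance d=39): x=1.6000 theta=4/15 (≈0.2667)
After 4 (thin lens f=48): x=1.6000 theta=7/30 (≈0.2333)
After 5 (propagate distance d=18): x=5.8000 theta=7/30 (≈0.2333)
After 6 (thin lens f=53): x=5.8000 theta=197/1590 (≈0.1239)
After 7 (propagate distance d=18 (to screen)): x=2128/265 (≈8.0302) theta=197/1590 (≈0.1239)
|theta_initial|=0.1000 |theta_final|=197/1590 (≈0.1239) -> increased

Answer: yes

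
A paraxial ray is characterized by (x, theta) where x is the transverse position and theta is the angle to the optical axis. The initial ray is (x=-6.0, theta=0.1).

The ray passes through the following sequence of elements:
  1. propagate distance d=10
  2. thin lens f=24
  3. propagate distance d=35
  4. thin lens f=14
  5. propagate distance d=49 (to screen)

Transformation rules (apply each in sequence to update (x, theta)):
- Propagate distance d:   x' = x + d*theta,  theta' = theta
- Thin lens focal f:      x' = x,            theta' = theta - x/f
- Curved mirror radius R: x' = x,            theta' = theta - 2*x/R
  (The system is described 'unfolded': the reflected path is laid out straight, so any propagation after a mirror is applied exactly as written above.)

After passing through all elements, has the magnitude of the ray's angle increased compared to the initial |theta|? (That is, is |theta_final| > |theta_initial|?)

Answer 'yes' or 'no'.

Answer: yes

Derivation:
Initial: x=-6.0000 theta=0.1000
After 1 (propagate distance d=10): x=-5.0000 theta=0.1000
After 2 (thin lens f=24): x=-5.0000 theta=37/120 (≈0.3083)
After 3 (propagate distance d=35): x=139/24 (≈5.7917) theta=37/120 (≈0.3083)
After 4 (thin lens f=14): x=139/24 (≈5.7917) theta=-59/560 (≈-0.1054)
After 5 (propagate distance d=49 (to screen)): x=151/240 (≈0.6292) theta=-59/560 (≈-0.1054)
|theta_initial|=0.1000 |theta_final|=59/560 (≈0.1054) -> increased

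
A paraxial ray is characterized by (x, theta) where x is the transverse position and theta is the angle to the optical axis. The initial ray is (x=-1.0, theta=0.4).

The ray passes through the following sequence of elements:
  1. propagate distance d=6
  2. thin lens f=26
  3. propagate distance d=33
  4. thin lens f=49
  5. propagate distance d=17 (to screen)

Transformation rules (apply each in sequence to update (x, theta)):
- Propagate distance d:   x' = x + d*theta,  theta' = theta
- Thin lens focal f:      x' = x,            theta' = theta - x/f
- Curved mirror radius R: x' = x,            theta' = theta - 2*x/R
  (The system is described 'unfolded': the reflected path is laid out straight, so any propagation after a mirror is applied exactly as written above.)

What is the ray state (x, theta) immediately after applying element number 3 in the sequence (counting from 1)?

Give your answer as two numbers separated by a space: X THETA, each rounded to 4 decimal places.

Initial: x=-1.0000 theta=0.4000
After 1 (propagate distance d=6): x=1.4000 theta=0.4000
After 2 (thin lens f=26): x=1.4000 theta=9/26 (≈0.3462)
After 3 (propagate distance d=33): x=1667/130 (≈12.8231) theta=9/26 (≈0.3462)
Rounded to 4 decimal places: x = 12.8231, theta = 0.3462

Answer: 12.8231 0.3462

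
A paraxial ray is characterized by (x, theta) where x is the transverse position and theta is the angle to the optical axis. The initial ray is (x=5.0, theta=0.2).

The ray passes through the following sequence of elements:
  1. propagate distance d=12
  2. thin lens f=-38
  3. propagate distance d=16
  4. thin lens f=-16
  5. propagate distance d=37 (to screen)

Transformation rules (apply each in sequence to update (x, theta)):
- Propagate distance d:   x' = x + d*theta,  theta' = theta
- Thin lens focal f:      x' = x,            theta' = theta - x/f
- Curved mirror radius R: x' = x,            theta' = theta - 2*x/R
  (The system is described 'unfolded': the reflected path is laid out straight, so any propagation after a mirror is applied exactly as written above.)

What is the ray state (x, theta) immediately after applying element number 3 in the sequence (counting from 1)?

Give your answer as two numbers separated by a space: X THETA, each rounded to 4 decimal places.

Answer: 13.7158 0.3947

Derivation:
Initial: x=5.0000 theta=0.2000
After 1 (propagate distance d=12): x=7.4000 theta=0.2000
After 2 (thin lens f=-38): x=7.4000 theta=15/38 (≈0.3947)
After 3 (propagate distance d=16): x=1303/95 (≈13.7158) theta=15/38 (≈0.3947)
Rounded to 4 decimal places: x = 13.7158, theta = 0.3947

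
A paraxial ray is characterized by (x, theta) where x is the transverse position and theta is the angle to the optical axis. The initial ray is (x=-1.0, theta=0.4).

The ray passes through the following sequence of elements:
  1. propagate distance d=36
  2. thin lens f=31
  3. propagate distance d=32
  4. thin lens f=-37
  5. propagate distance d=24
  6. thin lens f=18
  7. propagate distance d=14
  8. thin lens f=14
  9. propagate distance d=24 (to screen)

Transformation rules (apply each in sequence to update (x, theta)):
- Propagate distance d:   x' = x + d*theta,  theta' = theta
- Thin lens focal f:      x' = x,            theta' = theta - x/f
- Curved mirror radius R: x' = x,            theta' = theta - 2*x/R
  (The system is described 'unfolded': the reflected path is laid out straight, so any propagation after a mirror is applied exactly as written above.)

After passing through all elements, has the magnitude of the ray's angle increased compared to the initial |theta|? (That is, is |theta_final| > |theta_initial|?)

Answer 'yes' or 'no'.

Answer: yes

Derivation:
Initial: x=-1.0000 theta=0.4000
After 1 (propagate distance d=36): x=13.4000 theta=0.4000
After 2 (thin lens f=31): x=13.4000 theta=-1/31 (≈-0.0323)
After 3 (propagate distance d=32): x=1917/155 (≈12.3677) theta=-1/31 (≈-0.0323)
After 4 (thin lens f=-37): x=1917/155 (≈12.3677) theta=1732/5735 (≈0.3020)
After 5 (propagate distance d=24): x=112497/5735 (≈19.6159) theta=1732/5735 (≈0.3020)
After 6 (thin lens f=18): x=112497/5735 (≈19.6159) theta=-27107/34410 (≈-0.7878)
After 7 (propagate distance d=14): x=147742/17205 (≈8.5872) theta=-27107/34410 (≈-0.7878)
After 8 (thin lens f=14): x=147742/17205 (≈8.5872) theta=-16071/11470 (≈-1.4011)
After 9 (propagate distance d=24 (to screen)): x=-430814/17205 (≈-25.0400) theta=-16071/11470 (≈-1.4011)
|theta_initial|=0.4000 |theta_final|=16071/11470 (≈1.4011) -> increased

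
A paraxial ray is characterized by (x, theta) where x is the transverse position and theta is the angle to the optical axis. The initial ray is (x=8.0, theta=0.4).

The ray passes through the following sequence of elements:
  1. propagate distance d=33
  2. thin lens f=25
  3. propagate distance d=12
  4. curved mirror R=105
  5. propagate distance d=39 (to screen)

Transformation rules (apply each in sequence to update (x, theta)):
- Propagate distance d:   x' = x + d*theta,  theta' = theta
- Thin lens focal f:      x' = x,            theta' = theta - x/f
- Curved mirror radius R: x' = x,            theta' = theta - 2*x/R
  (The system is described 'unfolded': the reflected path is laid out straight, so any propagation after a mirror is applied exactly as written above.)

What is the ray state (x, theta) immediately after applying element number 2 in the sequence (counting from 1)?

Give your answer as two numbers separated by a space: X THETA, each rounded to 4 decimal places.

Answer: 21.2000 -0.4480

Derivation:
Initial: x=8.0000 theta=0.4000
After 1 (propagate distance d=33): x=21.2000 theta=0.4000
After 2 (thin lens f=25): x=21.2000 theta=-0.4480
Rounded to 4 decimal places: x = 21.2000, theta = -0.4480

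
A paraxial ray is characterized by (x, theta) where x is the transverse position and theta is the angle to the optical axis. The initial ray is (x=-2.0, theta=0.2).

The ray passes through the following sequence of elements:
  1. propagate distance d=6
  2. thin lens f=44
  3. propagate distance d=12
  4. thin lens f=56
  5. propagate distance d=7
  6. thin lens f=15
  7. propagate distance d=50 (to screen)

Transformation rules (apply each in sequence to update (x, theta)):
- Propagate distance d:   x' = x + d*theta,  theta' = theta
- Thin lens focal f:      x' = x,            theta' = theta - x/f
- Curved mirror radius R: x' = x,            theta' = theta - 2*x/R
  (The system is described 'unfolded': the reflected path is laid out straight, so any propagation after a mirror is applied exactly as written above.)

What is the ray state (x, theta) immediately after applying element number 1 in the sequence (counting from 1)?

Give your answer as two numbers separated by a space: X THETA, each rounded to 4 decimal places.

Answer: -0.8000 0.2000

Derivation:
Initial: x=-2.0000 theta=0.2000
After 1 (propagate distance d=6): x=-0.8000 theta=0.2000
Rounded to 4 decimal places: x = -0.8000, theta = 0.2000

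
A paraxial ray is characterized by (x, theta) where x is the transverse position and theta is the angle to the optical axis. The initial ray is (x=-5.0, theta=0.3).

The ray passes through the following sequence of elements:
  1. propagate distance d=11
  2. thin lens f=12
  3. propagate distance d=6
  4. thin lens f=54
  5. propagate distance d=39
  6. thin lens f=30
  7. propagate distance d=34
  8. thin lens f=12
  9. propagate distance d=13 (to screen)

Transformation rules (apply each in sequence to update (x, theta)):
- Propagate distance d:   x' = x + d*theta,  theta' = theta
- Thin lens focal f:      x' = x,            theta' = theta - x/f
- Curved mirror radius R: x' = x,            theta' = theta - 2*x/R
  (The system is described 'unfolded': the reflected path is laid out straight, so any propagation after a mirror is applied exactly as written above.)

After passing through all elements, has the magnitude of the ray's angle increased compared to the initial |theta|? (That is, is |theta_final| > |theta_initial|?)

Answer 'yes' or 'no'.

Initial: x=-5.0000 theta=0.3000
After 1 (propagate distance d=11): x=-1.7000 theta=0.3000
After 2 (thin lens f=12): x=-1.7000 theta=53/120 (≈0.4417)
After 3 (propagate distance d=6): x=0.9500 theta=53/120 (≈0.4417)
After 4 (thin lens f=54): x=0.9500 theta=229/540 (≈0.4241)
After 5 (propagate distance d=39): x=787/45 (≈17.4889) theta=229/540 (≈0.4241)
After 6 (thin lens f=30): x=787/45 (≈17.4889) theta=-143/900 (≈-0.1589)
After 7 (propagate distance d=34): x=1813/150 (≈12.0867) theta=-143/900 (≈-0.1589)
After 8 (thin lens f=12): x=1813/150 (≈12.0867) theta=-2099/1800 (≈-1.1661)
After 9 (propagate distance d=13 (to screen)): x=-5531/1800 (≈-3.0728) theta=-2099/1800 (≈-1.1661)
|theta_initial|=0.3000 |theta_final|=2099/1800 (≈1.1661) -> increased

Answer: yes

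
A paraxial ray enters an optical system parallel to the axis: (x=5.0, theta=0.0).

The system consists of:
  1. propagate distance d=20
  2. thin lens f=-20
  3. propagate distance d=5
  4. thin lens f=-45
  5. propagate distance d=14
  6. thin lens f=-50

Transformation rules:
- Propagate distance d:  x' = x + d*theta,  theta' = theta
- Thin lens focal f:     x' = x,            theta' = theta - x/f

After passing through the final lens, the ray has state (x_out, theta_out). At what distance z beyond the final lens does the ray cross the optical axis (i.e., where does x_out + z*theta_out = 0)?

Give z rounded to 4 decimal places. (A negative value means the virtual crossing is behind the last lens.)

Answer: -18.7779

Derivation:
Initial: x=5.0000 theta=0.0000
After 1 (propagate distance d=20): x=5.0000 theta=0.0000
After 2 (thin lens f=-20): x=5.0000 theta=0.2500
After 3 (propagate distance d=5): x=6.2500 theta=0.2500
After 4 (thin lens f=-45): x=6.2500 theta=7/18 (≈0.3889)
After 5 (propagate distance d=14): x=421/36 (≈11.6944) theta=7/18 (≈0.3889)
After 6 (thin lens f=-50): x=421/36 (≈11.6944) theta=1121/1800 (≈0.6228)
z_focus = -x_out/theta_out = -(421/36)/(1121/1800) = -21050/1121 ≈ -18.7779
Rounded to 4 decimal places: z = -18.7779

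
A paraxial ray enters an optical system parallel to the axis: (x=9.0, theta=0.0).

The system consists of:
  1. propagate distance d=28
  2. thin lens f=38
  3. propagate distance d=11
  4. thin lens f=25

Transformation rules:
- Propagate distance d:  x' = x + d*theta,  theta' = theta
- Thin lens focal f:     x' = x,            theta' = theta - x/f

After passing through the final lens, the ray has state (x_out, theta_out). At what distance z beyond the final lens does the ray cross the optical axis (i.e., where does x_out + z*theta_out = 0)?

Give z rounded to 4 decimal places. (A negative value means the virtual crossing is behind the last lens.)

Initial: x=9.0000 theta=0.0000
After 1 (propagate distance d=28): x=9.0000 theta=0.0000
After 2 (thin lens f=38): x=9.0000 theta=-9/38 (≈-0.2368)
After 3 (propagate distance d=11): x=243/38 (≈6.3947) theta=-9/38 (≈-0.2368)
After 4 (thin lens f=25): x=243/38 (≈6.3947) theta=-234/475 (≈-0.4926)
z_focus = -x_out/theta_out = -(243/38)/(-234/475) = 675/52 ≈ 12.9808
Rounded to 4 decimal places: z = 12.9808

Answer: 12.9808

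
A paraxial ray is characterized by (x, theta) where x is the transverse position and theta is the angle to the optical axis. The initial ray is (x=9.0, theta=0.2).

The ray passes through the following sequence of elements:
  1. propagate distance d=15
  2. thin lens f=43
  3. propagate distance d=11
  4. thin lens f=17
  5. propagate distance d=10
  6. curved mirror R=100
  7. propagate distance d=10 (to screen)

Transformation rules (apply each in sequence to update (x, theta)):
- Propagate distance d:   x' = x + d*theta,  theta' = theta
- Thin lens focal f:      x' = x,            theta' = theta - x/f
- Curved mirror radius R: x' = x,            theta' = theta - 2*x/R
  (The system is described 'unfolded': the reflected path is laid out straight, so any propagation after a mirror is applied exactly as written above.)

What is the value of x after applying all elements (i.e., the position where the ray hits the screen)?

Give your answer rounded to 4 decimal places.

Initial: x=9.0000 theta=0.2000
After 1 (propagate distance d=15): x=12.0000 theta=0.2000
After 2 (thin lens f=43): x=12.0000 theta=-17/215 (≈-0.0791)
After 3 (propagate distance d=11): x=2393/215 (≈11.1302) theta=-17/215 (≈-0.0791)
After 4 (thin lens f=17): x=2393/215 (≈11.1302) theta=-2682/3655 (≈-0.7338)
After 5 (propagate distance d=10): x=13861/3655 (≈3.7923) theta=-2682/3655 (≈-0.7338)
After 6 (curved mirror R=100): x=13861/3655 (≈3.7923) theta=-147961/182750 (≈-0.8096)
After 7 (propagate distance d=10 (to screen)): x=-78656/18275 (≈-4.3040) theta=-147961/182750 (≈-0.8096)
Rounded to 4 decimal places: x = -4.3040

Answer: -4.3040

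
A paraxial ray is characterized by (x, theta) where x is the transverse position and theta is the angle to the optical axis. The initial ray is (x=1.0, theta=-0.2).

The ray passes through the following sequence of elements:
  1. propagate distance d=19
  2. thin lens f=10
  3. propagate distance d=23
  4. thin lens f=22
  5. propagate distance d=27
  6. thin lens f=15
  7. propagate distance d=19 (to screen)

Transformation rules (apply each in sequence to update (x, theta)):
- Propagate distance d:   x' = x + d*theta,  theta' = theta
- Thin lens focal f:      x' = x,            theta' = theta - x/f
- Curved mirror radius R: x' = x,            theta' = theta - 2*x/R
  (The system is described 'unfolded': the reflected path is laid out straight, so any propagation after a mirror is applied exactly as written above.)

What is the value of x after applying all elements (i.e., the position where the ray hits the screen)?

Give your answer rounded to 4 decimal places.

Answer: 1.7149

Derivation:
Initial: x=1.0000 theta=-0.2000
After 1 (propagate distance d=19): x=-2.8000 theta=-0.2000
After 2 (thin lens f=10): x=-2.8000 theta=0.0800
After 3 (propagate distance d=23): x=-0.9600 theta=0.0800
After 4 (thin lens f=22): x=-0.9600 theta=34/275 (≈0.1236)
After 5 (propagate distance d=27): x=654/275 (≈2.3782) theta=34/275 (≈0.1236)
After 6 (thin lens f=15): x=654/275 (≈2.3782) theta=-48/1375 (≈-0.0349)
After 7 (propagate distance d=19 (to screen)): x=2358/1375 (≈1.7149) theta=-48/1375 (≈-0.0349)
Rounded to 4 decimal places: x = 1.7149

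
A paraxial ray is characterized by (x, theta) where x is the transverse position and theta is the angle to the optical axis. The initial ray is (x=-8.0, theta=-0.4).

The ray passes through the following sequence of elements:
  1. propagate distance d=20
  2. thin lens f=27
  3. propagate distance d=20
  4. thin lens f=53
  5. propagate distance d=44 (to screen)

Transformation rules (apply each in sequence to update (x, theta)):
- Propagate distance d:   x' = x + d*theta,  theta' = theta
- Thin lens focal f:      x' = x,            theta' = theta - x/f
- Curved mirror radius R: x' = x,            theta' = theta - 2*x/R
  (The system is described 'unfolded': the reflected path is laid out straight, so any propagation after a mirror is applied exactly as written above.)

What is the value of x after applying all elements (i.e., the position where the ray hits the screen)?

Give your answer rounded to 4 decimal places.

Initial: x=-8.0000 theta=-0.4000
After 1 (propagate distance d=20): x=-16.0000 theta=-0.4000
After 2 (thin lens f=27): x=-16.0000 theta=26/135 (≈0.1926)
After 3 (propagate distance d=20): x=-328/27 (≈-12.1481) theta=26/135 (≈0.1926)
After 4 (thin lens f=53): x=-328/27 (≈-12.1481) theta=1006/2385 (≈0.4218)
After 5 (propagate distance d=44 (to screen)): x=45872/7155 (≈6.4112) theta=1006/2385 (≈0.4218)
Rounded to 4 decimal places: x = 6.4112

Answer: 6.4112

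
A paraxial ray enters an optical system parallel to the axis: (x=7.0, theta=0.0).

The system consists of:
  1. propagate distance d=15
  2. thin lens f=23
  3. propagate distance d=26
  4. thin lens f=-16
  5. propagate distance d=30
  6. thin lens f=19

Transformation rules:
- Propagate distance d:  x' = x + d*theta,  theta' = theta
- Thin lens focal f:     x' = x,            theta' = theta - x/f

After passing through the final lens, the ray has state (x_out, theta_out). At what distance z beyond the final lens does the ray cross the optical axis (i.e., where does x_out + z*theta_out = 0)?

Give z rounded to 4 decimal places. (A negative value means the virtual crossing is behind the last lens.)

Initial: x=7.0000 theta=0.0000
After 1 (propagate distance d=15): x=7.0000 theta=0.0000
After 2 (thin lens f=23): x=7.0000 theta=-7/23 (≈-0.3043)
After 3 (propagate distance d=26): x=-21/23 (≈-0.9130) theta=-7/23 (≈-0.3043)
After 4 (thin lens f=-16): x=-21/23 (≈-0.9130) theta=-133/368 (≈-0.3614)
After 5 (propagate distance d=30): x=-2163/184 (≈-11.7554) theta=-133/368 (≈-0.3614)
After 6 (thin lens f=19): x=-2163/184 (≈-11.7554) theta=1799/6992 (≈0.2573)
z_focus = -x_out/theta_out = -(-2163/184)/(1799/6992) = 11742/257 ≈ 45.6887
Rounded to 4 decimal places: z = 45.6887

Answer: 45.6887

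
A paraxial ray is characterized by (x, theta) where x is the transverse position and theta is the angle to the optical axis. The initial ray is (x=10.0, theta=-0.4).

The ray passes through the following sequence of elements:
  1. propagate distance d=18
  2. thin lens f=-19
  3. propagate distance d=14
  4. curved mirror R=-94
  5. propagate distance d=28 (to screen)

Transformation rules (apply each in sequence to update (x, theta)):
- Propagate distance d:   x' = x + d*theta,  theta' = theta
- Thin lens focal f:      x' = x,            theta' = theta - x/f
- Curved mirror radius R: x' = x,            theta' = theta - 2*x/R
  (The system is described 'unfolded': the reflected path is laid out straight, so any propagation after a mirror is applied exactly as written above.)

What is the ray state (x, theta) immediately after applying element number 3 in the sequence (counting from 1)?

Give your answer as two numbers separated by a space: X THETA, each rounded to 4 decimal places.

Answer: -0.7368 -0.2526

Derivation:
Initial: x=10.0000 theta=-0.4000
After 1 (propagate distance d=18): x=2.8000 theta=-0.4000
After 2 (thin lens f=-19): x=2.8000 theta=-24/95 (≈-0.2526)
After 3 (propagate distance d=14): x=-14/19 (≈-0.7368) theta=-24/95 (≈-0.2526)
Rounded to 4 decimal places: x = -0.7368, theta = -0.2526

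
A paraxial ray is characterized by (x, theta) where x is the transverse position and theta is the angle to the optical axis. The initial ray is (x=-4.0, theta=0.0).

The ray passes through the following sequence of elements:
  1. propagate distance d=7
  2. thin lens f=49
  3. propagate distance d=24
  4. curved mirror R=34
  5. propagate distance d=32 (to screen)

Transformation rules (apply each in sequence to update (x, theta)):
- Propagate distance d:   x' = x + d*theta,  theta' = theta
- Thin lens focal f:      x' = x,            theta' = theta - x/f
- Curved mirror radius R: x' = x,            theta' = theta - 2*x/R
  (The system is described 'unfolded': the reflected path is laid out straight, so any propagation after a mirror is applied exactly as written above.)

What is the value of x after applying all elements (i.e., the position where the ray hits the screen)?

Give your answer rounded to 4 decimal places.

Answer: 4.4130

Derivation:
Initial: x=-4.0000 theta=0.0000
After 1 (propagate distance d=7): x=-4.0000 theta=0.0000
After 2 (thin lens f=49): x=-4.0000 theta=4/49 (≈0.0816)
After 3 (propagate distance d=24): x=-100/49 (≈-2.0408) theta=4/49 (≈0.0816)
After 4 (curved mirror R=34): x=-100/49 (≈-2.0408) theta=24/119 (≈0.2017)
After 5 (propagate distance d=32 (to screen)): x=3676/833 (≈4.4130) theta=24/119 (≈0.2017)
Rounded to 4 decimal places: x = 4.4130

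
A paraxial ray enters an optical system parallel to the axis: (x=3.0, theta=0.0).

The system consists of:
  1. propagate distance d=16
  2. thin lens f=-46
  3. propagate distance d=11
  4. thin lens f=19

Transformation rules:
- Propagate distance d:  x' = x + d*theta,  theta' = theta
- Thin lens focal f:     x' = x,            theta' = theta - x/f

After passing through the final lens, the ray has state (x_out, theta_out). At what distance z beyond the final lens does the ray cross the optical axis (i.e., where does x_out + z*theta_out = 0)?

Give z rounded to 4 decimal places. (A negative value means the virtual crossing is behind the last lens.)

Initial: x=3.0000 theta=0.0000
After 1 (propagate distance d=16): x=3.0000 theta=0.0000
After 2 (thin lens f=-46): x=3.0000 theta=3/46 (≈0.0652)
After 3 (propagate distance d=11): x=171/46 (≈3.7174) theta=3/46 (≈0.0652)
After 4 (thin lens f=19): x=171/46 (≈3.7174) theta=-3/23 (≈-0.1304)
z_focus = -x_out/theta_out = -(171/46)/(-3/23) = 28.5000
Rounded to 4 decimal places: z = 28.5000

Answer: 28.5000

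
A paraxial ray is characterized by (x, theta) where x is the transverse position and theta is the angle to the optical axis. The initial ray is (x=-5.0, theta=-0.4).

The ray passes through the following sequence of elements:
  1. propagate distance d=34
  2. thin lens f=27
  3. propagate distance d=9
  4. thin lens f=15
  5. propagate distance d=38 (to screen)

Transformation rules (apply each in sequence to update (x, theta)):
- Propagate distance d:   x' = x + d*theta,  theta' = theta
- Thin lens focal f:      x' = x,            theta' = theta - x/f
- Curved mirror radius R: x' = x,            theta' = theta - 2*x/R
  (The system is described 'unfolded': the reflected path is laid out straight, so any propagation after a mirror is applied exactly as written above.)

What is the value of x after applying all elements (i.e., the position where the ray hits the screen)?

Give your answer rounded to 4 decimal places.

Initial: x=-5.0000 theta=-0.4000
After 1 (propagate distance d=34): x=-18.6000 theta=-0.4000
After 2 (thin lens f=27): x=-18.6000 theta=13/45 (≈0.2889)
After 3 (propagate distance d=9): x=-16.0000 theta=13/45 (≈0.2889)
After 4 (thin lens f=15): x=-16.0000 theta=61/45 (≈1.3556)
After 5 (propagate distance d=38 (to screen)): x=1598/45 (≈35.5111) theta=61/45 (≈1.3556)
Rounded to 4 decimal places: x = 35.5111

Answer: 35.5111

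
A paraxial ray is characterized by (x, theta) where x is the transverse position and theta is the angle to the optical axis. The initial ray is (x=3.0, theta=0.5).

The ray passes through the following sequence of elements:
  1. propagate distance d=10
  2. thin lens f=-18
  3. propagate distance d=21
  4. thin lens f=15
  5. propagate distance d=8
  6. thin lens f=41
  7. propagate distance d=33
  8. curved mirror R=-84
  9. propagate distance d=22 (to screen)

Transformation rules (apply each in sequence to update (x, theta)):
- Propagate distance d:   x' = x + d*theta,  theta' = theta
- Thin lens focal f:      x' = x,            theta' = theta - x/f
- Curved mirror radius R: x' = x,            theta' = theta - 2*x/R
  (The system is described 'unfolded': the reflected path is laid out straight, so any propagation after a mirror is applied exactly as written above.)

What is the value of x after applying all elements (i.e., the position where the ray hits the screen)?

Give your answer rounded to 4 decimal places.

Initial: x=3.0000 theta=0.5000
After 1 (propagate distance d=10): x=8.0000 theta=0.5000
After 2 (thin lens f=-18): x=8.0000 theta=17/18 (≈0.9444)
After 3 (propagate distance d=21): x=167/6 (≈27.8333) theta=17/18 (≈0.9444)
After 4 (thin lens f=15): x=167/6 (≈27.8333) theta=-41/45 (≈-0.9111)
After 5 (propagate distance d=8): x=1849/90 (≈20.5444) theta=-41/45 (≈-0.9111)
After 6 (thin lens f=41): x=1849/90 (≈20.5444) theta=-579/410 (≈-1.4122)
After 7 (propagate distance d=33): x=-48077/1845 (≈-26.0580) theta=-579/410 (≈-1.4122)
After 8 (curved mirror R=-84): x=-48077/1845 (≈-26.0580) theta=-78754/38745 (≈-2.0326)
After 9 (propagate distance d=22 (to screen)): x=-548441/7749 (≈-70.7757) theta=-78754/38745 (≈-2.0326)
Rounded to 4 decimal places: x = -70.7757

Answer: -70.7757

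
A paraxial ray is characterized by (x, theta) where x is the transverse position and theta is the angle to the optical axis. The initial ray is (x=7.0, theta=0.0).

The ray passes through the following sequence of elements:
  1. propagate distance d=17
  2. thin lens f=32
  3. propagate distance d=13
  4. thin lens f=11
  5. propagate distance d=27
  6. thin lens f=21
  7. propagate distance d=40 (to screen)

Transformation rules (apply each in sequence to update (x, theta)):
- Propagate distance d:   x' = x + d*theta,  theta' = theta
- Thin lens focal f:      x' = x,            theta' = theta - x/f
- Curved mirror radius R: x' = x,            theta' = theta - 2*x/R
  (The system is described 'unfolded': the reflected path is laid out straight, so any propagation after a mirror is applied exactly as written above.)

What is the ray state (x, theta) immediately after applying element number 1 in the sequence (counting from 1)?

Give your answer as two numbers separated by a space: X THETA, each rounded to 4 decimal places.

Answer: 7.0000 0.0000

Derivation:
Initial: x=7.0000 theta=0.0000
After 1 (propagate distance d=17): x=7.0000 theta=0.0000
Rounded to 4 decimal places: x = 7.0000, theta = 0.0000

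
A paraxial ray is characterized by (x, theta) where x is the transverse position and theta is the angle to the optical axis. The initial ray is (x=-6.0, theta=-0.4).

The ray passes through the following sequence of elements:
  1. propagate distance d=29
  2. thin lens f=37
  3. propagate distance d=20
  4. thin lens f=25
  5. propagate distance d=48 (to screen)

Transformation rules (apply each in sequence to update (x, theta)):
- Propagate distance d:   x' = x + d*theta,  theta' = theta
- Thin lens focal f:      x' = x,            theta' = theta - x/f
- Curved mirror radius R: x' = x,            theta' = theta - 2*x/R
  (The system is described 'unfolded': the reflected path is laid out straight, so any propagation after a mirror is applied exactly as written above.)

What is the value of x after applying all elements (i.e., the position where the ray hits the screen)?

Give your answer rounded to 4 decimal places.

Answer: 18.4320

Derivation:
Initial: x=-6.0000 theta=-0.4000
After 1 (propagate distance d=29): x=-17.6000 theta=-0.4000
After 2 (thin lens f=37): x=-17.6000 theta=14/185 (≈0.0757)
After 3 (propagate distance d=20): x=-2976/185 (≈-16.0865) theta=14/185 (≈0.0757)
After 4 (thin lens f=25): x=-2976/185 (≈-16.0865) theta=3326/4625 (≈0.7191)
After 5 (propagate distance d=48 (to screen)): x=18.4320 theta=3326/4625 (≈0.7191)
Rounded to 4 decimal places: x = 18.4320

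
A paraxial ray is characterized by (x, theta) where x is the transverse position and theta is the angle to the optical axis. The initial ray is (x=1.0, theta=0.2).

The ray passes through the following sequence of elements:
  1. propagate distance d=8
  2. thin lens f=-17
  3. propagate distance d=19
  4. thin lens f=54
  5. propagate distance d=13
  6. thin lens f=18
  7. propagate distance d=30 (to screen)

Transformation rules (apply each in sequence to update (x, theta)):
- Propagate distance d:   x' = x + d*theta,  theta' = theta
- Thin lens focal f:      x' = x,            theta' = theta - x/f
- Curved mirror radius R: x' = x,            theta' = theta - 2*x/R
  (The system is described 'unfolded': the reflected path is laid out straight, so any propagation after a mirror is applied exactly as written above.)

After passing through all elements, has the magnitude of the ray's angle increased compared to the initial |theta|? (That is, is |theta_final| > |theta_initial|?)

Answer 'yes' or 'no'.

Answer: yes

Derivation:
Initial: x=1.0000 theta=0.2000
After 1 (propagate distance d=8): x=2.6000 theta=0.2000
After 2 (thin lens f=-17): x=2.6000 theta=6/17 (≈0.3529)
After 3 (propagate distance d=19): x=791/85 (≈9.3059) theta=6/17 (≈0.3529)
After 4 (thin lens f=54): x=791/85 (≈9.3059) theta=829/4590 (≈0.1806)
After 5 (propagate distance d=13): x=53491/4590 (≈11.6538) theta=829/4590 (≈0.1806)
After 6 (thin lens f=18): x=53491/4590 (≈11.6538) theta=-38569/82620 (≈-0.4668)
After 7 (propagate distance d=30 (to screen)): x=-16186/6885 (≈-2.3509) theta=-38569/82620 (≈-0.4668)
|theta_initial|=0.2000 |theta_final|=38569/82620 (≈0.4668) -> increased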